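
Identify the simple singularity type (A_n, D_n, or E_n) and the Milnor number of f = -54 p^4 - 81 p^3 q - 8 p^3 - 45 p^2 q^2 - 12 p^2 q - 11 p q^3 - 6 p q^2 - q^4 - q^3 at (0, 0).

Type E_7, Milnor number mu = 7.

The Hessian of f at 0 has rank 0. Corank 2; j^3 = -(2*p + q)^3 is a perfect cube, so E-series; the 4-jet and mu = 7 give E_7.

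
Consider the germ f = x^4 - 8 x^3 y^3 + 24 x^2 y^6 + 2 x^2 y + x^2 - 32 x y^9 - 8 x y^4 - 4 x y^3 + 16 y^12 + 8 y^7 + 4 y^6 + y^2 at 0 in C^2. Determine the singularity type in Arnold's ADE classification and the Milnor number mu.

The Hessian of f at 0 has rank 2. Corank 0: nondegenerate Morse point, so A_1.

Type A_1, Milnor number mu = 1.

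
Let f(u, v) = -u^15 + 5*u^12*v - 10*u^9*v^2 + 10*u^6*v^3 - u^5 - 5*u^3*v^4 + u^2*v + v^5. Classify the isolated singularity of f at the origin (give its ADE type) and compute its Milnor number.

The Hessian of f at 0 has rank 0. Corank 2; j^3 = u^2*v has shape L^2 M (L != M), so D-series; mu = 6 gives D_6.

Type D6, Milnor number mu = 6.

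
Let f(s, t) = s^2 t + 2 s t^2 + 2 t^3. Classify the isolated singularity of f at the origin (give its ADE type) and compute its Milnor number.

Type D_{4}, Milnor number mu = 4.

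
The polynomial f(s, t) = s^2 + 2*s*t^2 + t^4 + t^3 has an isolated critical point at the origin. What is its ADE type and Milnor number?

Type A_2, Milnor number mu = 2.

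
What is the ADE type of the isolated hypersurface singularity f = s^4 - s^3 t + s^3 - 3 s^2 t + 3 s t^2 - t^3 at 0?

The Hessian of f at 0 has rank 0. Corank 2; j^3 = (s - t)^3 is a perfect cube, so E-series; the 4-jet and mu = 7 give E_7.

E_{7}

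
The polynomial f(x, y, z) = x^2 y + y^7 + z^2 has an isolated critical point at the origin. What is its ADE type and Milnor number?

The Hessian of f at 0 has rank 1. Corank 2; j^3 = x^2*y has shape L^2 M (L != M), so D-series; mu = 8 gives D_8.

Type D_8, Milnor number mu = 8.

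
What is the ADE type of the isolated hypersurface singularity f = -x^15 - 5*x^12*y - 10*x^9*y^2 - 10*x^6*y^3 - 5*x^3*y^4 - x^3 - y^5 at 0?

The Hessian of f at 0 has rank 0. Corank 2; j^3 = -x^3 is a perfect cube, so E-series; the 5-jet and mu = 8 give E_8.

E_{8}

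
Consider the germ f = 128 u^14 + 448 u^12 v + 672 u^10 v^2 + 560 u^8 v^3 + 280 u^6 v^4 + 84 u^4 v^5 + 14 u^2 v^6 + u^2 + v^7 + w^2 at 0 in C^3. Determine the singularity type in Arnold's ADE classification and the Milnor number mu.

Type A6, Milnor number mu = 6.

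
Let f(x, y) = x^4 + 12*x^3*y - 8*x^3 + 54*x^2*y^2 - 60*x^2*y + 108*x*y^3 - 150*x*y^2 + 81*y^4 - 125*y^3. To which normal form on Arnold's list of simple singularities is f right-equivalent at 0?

E6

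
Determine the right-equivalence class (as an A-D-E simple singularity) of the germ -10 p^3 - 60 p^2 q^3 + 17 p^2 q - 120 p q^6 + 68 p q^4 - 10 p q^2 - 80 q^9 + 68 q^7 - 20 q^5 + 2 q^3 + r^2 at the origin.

D_4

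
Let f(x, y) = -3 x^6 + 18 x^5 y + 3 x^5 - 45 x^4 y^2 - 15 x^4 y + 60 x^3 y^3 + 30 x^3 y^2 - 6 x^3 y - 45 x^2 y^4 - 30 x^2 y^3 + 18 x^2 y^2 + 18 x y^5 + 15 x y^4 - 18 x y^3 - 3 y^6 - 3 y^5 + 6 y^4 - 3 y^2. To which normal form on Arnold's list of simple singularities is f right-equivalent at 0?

A_4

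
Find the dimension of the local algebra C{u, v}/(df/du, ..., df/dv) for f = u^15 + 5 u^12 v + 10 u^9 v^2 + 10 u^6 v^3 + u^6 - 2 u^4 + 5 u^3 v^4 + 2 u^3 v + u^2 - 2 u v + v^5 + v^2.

The Hessian of f at 0 is [[2, -2], [-2, 2]] with rank 1, so corank 1. A Groebner basis of the Jacobian ideal J(f) in C{u,v} is {-u + v^3 + v, u^2 - v^2, u*v - v^2}; counting standard monomials gives mu = 4. Corank 1: A-series; mu = 4 gives A_4.

4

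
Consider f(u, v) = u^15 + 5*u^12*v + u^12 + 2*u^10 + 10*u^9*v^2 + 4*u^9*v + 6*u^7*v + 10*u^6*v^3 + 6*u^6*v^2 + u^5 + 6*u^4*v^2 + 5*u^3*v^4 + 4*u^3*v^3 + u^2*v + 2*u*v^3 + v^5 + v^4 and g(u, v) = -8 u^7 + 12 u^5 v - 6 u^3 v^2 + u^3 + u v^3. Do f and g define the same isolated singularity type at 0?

No.

The Hessian of f at 0 has rank 0. Corank 2; j^3 = u^2*v has shape L^2 M (L != M), so D-series; mu = 5 gives D_5. The Hessian of g at 0 has rank 0. Corank 2; j^3 = u^3 is a perfect cube, so E-series; the 4-jet and mu = 7 give E_7. f is D_5 but g is E_7, hence not right-equivalent.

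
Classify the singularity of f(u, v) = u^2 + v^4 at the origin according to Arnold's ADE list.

The Hessian of f at 0 is [[2, 0], [0, 0]] with rank 1, so corank 1. A Groebner basis of the Jacobian ideal J(f) in C{u,v} is {v^3, u}; counting standard monomials gives mu = 3. Corank 1: A-series; mu = 3 gives A_3.

A_3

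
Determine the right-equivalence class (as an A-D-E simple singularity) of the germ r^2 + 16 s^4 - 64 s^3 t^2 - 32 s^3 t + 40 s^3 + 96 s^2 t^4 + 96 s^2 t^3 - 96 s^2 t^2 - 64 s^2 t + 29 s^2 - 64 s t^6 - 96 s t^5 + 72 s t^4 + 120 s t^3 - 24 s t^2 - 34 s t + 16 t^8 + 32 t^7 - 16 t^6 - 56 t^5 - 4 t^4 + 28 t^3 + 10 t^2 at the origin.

A_{1}

The Hessian of f at 0 has rank 3. Corank 0: nondegenerate Morse point, so A_1.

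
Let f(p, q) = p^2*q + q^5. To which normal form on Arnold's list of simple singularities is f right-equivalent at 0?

The Hessian of f at 0 is [[0, 0], [0, 0]] with rank 0, so corank 2. A Groebner basis of the Jacobian ideal J(f) in C{p,q} is {p^2/5 + q^4, p^3, p*q}; counting standard monomials gives mu = 6. Corank 2; j^3 = p^2*q has shape L^2 M (L != M), so D-series; mu = 6 gives D_6.

D_{6}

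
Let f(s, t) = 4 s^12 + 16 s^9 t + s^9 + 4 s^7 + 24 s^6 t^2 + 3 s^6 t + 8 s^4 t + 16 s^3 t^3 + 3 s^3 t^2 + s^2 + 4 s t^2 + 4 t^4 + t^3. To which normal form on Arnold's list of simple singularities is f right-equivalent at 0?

The Hessian of f at 0 has rank 1. Corank 1: A-series; mu = 2 gives A_2.

A_{2}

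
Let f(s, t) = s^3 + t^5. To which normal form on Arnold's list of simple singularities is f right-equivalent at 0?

The Hessian of f at 0 is [[0, 0], [0, 0]] with rank 0, so corank 2. A Groebner basis of the Jacobian ideal J(f) in C{s,t} is {t^4, s^2}; counting standard monomials gives mu = 8. Corank 2; j^3 = s^3 is a perfect cube, so E-series; the 5-jet and mu = 8 give E_8.

E_{8}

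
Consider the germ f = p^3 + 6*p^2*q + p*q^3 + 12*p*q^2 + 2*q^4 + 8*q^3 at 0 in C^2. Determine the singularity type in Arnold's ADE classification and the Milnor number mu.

Type E_7, Milnor number mu = 7.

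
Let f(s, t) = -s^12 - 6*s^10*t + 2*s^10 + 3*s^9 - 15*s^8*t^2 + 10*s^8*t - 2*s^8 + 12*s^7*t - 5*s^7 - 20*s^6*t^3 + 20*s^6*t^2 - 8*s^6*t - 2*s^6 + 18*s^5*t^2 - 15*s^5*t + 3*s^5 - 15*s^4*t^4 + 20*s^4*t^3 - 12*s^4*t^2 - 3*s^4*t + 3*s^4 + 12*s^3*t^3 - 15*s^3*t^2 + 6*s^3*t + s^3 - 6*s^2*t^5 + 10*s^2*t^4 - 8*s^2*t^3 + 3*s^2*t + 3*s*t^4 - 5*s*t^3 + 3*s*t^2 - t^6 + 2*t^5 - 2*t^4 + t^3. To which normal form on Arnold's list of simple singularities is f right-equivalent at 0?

The Hessian of f at 0 has rank 0. Corank 2; j^3 = (s + t)^3 is a perfect cube, so E-series; the 4-jet and mu = 7 give E_7.

E_{7}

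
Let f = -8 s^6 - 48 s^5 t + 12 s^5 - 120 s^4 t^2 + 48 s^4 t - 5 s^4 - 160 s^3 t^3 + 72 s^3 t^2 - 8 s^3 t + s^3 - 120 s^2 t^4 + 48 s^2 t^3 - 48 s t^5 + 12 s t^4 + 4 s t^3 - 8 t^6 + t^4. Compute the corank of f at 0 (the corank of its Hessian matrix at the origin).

2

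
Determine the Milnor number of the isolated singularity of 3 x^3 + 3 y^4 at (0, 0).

6

The Hessian of f at 0 has rank 0. Corank 2; j^3 = 3*x^3 is a perfect cube, so E-series; the 4-jet and mu = 6 give E_6.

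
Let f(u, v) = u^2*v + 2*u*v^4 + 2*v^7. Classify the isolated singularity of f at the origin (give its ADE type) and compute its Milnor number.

The Hessian of f at 0 is [[0, 0], [0, 0]] with rank 0, so corank 2. A Groebner basis of the Jacobian ideal J(f) in C{u,v} is {-u^2/6 + u*v^3, u*v + v^4, u^3, u^2*v}; counting standard monomials gives mu = 8. Corank 2; j^3 = u^2*v has shape L^2 M (L != M), so D-series; mu = 8 gives D_8.

Type D_{8}, Milnor number mu = 8.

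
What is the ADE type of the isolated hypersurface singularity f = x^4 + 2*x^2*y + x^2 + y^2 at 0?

A_1

The Hessian of f at 0 has rank 2. Corank 0: nondegenerate Morse point, so A_1.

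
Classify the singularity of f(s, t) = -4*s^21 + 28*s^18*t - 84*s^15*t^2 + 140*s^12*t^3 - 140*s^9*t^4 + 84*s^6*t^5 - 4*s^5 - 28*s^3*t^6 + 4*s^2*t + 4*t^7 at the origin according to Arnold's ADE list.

D_8

The Hessian of f at 0 has rank 0. Corank 2; j^3 = 4*s^2*t has shape L^2 M (L != M), so D-series; mu = 8 gives D_8.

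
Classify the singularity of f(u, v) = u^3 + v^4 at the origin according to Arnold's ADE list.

E_{6}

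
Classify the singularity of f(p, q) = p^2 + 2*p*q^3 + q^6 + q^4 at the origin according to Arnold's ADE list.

A_3

The Hessian of f at 0 has rank 1. Corank 1: A-series; mu = 3 gives A_3.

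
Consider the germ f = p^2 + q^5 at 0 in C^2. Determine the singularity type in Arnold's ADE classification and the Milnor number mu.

The Hessian of f at 0 has rank 1. Corank 1: A-series; mu = 4 gives A_4.

Type A_4, Milnor number mu = 4.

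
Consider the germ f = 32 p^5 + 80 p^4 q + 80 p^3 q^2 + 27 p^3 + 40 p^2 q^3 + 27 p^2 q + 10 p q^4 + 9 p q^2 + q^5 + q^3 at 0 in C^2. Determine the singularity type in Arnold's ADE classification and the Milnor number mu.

Type E8, Milnor number mu = 8.

The Hessian of f at 0 has rank 0. Corank 2; j^3 = (3*p + q)^3 is a perfect cube, so E-series; the 5-jet and mu = 8 give E_8.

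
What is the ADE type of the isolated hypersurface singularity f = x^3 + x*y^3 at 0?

E7

The Hessian of f at 0 is [[0, 0], [0, 0]] with rank 0, so corank 2. A Groebner basis of the Jacobian ideal J(f) in C{x,y} is {x^3, x*y^2, 3*x^2 + y^3}; counting standard monomials gives mu = 7. Corank 2; j^3 = x^3 is a perfect cube, so E-series; the 4-jet and mu = 7 give E_7.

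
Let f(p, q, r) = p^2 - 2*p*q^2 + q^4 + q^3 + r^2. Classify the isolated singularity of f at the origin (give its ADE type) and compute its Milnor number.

Type A2, Milnor number mu = 2.

The Hessian of f at 0 has rank 2. Corank 1: A-series; mu = 2 gives A_2.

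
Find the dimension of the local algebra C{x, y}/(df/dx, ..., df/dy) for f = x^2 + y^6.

The Hessian of f at 0 has rank 1. Corank 1: A-series; mu = 5 gives A_5.

5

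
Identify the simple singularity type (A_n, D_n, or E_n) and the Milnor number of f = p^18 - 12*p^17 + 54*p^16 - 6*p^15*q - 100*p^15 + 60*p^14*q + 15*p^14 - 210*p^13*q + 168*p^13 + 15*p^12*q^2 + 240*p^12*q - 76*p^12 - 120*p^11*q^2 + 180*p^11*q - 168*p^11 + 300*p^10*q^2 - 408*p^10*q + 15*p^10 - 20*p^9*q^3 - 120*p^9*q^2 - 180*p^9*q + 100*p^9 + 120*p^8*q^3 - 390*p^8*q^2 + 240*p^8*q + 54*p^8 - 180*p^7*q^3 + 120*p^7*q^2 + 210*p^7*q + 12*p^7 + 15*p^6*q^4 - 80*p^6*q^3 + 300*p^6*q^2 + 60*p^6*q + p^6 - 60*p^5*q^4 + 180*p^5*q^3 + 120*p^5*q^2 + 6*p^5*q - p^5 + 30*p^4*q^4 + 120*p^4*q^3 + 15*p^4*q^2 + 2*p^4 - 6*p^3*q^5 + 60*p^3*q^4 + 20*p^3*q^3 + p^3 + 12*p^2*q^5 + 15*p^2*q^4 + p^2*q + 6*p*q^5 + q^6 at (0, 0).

Type D_{7}, Milnor number mu = 7.

The Hessian of f at 0 has rank 0. Corank 2; j^3 = p^2*(p + q) has shape L^2 M (L != M), so D-series; mu = 7 gives D_7.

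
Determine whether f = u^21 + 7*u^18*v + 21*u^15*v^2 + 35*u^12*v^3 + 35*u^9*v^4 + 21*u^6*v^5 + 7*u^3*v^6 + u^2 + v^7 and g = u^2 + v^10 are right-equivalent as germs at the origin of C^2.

The Hessian of f at 0 is [[2, 0], [0, 0]] with rank 1, so corank 1. A Groebner basis of the Jacobian ideal J(f) in C{u,v} is {v^6, u}; counting standard monomials gives mu = 6. Corank 1: A-series; mu = 6 gives A_6. The Hessian of g at 0 is [[2, 0], [0, 0]] with rank 1, so corank 1. A Groebner basis of the Jacobian ideal J(g) in C{u,v} is {v^9, u}; counting standard monomials gives mu = 9. Corank 1: A-series; mu = 9 gives A_9. f is A_6 but g is A_9, hence not right-equivalent.

No.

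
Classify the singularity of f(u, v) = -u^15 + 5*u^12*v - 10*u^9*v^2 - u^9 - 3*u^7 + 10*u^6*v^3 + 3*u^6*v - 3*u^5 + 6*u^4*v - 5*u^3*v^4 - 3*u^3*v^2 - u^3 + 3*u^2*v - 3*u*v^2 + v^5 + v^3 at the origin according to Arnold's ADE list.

The Hessian of f at 0 has rank 0. Corank 2; j^3 = -(u - v)^3 is a perfect cube, so E-series; the 5-jet and mu = 8 give E_8.

E_8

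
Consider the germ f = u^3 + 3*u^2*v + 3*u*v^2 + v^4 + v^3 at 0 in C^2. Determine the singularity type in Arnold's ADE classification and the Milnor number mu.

Type E_{6}, Milnor number mu = 6.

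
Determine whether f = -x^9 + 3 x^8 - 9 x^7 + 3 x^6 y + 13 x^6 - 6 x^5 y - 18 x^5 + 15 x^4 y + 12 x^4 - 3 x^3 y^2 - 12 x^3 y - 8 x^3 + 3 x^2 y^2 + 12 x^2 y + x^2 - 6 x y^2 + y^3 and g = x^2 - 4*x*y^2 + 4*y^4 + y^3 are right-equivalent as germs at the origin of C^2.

The Hessian of f at 0 has rank 1. Corank 1: A-series; mu = 2 gives A_2. The Hessian of g at 0 has rank 1. Corank 1: A-series; mu = 2 gives A_2. Both have type A_2, hence right-equivalent.

Yes.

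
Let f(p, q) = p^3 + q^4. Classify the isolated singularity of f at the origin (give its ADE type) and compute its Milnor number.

The Hessian of f at 0 has rank 0. Corank 2; j^3 = p^3 is a perfect cube, so E-series; the 4-jet and mu = 6 give E_6.

Type E_{6}, Milnor number mu = 6.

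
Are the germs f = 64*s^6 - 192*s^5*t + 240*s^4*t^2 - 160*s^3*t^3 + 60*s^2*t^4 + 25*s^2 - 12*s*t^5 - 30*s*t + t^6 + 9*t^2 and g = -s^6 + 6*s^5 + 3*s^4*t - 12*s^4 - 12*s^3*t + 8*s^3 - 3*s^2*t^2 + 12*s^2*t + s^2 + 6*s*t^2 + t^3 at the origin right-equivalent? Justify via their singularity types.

No.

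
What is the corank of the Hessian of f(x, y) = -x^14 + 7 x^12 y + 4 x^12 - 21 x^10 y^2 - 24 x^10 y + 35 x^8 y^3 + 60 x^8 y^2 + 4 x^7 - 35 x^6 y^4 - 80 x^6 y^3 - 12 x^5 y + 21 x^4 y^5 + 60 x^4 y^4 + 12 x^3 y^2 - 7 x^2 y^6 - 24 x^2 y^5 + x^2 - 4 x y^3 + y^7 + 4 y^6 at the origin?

1

Hessian at 0 has rank 1.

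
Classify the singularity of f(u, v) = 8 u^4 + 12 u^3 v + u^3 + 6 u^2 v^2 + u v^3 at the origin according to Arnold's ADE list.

E_{7}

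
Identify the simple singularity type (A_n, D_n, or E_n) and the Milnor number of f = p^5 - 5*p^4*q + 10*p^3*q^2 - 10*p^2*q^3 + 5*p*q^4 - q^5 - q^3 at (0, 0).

The Hessian of f at 0 has rank 0. Corank 2; j^3 = -q^3 is a perfect cube, so E-series; the 5-jet and mu = 8 give E_8.

Type E8, Milnor number mu = 8.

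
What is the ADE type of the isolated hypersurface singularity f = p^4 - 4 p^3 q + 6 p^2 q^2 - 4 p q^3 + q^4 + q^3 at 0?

The Hessian of f at 0 is [[0, 0], [0, 0]] with rank 0, so corank 2. A Groebner basis of the Jacobian ideal J(f) in C{p,q} is {p^3 - 3*p^2*q, q^2}; counting standard monomials gives mu = 6. Corank 2; j^3 = q^3 is a perfect cube, so E-series; the 4-jet and mu = 6 give E_6.

E_{6}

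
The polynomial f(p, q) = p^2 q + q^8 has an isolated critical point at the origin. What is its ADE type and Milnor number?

Type D_{9}, Milnor number mu = 9.

The Hessian of f at 0 is [[0, 0], [0, 0]] with rank 0, so corank 2. A Groebner basis of the Jacobian ideal J(f) in C{p,q} is {p^2/8 + q^7, p^3, p*q}; counting standard monomials gives mu = 9. Corank 2; j^3 = p^2*q has shape L^2 M (L != M), so D-series; mu = 9 gives D_9.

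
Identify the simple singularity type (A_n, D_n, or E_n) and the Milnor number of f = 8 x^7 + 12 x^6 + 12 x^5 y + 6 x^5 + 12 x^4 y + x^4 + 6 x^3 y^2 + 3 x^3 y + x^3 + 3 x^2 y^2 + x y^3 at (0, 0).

The Hessian of f at 0 has rank 0. Corank 2; j^3 = x^3 is a perfect cube, so E-series; the 4-jet and mu = 7 give E_7.

Type E7, Milnor number mu = 7.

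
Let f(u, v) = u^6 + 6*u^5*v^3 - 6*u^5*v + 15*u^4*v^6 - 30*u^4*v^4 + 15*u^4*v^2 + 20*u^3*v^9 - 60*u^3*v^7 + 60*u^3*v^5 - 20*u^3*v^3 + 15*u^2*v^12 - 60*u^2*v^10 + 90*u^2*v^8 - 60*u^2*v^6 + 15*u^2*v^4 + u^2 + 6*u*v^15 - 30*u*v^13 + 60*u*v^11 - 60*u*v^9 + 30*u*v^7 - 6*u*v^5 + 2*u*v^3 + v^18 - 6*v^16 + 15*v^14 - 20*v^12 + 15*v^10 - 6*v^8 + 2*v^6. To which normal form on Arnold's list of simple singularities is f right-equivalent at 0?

A5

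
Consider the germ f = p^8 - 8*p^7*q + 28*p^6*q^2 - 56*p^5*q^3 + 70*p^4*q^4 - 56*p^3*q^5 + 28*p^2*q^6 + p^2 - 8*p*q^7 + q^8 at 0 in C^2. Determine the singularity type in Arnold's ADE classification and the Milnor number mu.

The Hessian of f at 0 is [[2, 0], [0, 0]] with rank 1, so corank 1. A Groebner basis of the Jacobian ideal J(f) in C{p,q} is {q^7, p}; counting standard monomials gives mu = 7. Corank 1: A-series; mu = 7 gives A_7.

Type A7, Milnor number mu = 7.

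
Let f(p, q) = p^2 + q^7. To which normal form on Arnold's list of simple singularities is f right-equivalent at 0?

A_6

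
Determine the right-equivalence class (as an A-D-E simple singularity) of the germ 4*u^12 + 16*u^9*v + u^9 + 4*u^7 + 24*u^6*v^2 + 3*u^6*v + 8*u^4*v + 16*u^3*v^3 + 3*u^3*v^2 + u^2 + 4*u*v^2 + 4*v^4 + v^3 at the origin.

A2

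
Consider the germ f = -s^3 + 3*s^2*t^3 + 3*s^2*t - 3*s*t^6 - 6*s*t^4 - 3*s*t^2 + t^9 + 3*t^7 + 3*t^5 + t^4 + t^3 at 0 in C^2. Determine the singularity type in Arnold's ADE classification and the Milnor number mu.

Type E6, Milnor number mu = 6.

The Hessian of f at 0 has rank 0. Corank 2; j^3 = -(s - t)^3 is a perfect cube, so E-series; the 4-jet and mu = 6 give E_6.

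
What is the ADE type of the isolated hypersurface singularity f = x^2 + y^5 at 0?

A_4

The Hessian of f at 0 has rank 1. Corank 1: A-series; mu = 4 gives A_4.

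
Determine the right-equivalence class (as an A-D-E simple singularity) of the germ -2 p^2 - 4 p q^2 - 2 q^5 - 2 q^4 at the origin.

A_4

The Hessian of f at 0 is [[-4, 0], [0, 0]] with rank 1, so corank 1. A Groebner basis of the Jacobian ideal J(f) in C{p,q} is {p^2, p + q^2}; counting standard monomials gives mu = 4. Corank 1: A-series; mu = 4 gives A_4.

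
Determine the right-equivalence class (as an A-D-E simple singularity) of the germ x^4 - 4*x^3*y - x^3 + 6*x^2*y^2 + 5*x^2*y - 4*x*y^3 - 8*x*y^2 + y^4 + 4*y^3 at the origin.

D5

The Hessian of f at 0 has rank 0. Corank 2; j^3 = -(x - 2*y)^2*(x - y) has shape L^2 M (L != M), so D-series; mu = 5 gives D_5.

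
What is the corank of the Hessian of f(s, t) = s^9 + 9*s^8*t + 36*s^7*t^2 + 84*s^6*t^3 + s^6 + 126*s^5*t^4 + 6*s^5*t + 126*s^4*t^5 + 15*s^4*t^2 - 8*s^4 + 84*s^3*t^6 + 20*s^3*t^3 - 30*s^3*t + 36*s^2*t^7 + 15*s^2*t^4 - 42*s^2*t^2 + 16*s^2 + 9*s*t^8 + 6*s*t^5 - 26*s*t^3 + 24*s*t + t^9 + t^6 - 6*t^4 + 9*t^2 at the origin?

1

Hessian at 0 has rank 1.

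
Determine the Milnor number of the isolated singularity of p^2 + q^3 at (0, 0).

2

The Hessian of f at 0 is [[2, 0], [0, 0]] with rank 1, so corank 1. A Groebner basis of the Jacobian ideal J(f) in C{p,q} is {q^2, p}; counting standard monomials gives mu = 2. Corank 1: A-series; mu = 2 gives A_2.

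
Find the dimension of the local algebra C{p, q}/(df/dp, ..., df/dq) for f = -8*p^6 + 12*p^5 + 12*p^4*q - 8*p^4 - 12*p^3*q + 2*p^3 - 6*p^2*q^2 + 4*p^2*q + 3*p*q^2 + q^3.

4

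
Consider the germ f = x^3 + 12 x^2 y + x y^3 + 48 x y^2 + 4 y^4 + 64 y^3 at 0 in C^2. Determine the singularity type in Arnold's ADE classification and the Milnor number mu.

Type E_7, Milnor number mu = 7.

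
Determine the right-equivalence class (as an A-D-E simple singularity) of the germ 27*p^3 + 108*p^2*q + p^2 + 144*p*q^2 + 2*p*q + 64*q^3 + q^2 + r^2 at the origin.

A_2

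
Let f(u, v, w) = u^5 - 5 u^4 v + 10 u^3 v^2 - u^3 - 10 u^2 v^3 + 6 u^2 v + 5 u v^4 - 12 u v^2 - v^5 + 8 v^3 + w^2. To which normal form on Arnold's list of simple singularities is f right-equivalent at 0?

E_{8}

The Hessian of f at 0 has rank 1. Corank 2; j^3 = -(u - 2*v)^3 is a perfect cube, so E-series; the 5-jet and mu = 8 give E_8.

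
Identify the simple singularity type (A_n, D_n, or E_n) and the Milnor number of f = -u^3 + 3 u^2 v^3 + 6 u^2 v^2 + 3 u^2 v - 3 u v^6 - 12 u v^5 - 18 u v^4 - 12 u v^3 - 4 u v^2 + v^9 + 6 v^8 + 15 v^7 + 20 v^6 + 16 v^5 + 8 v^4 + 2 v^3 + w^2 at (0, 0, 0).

Type D_4, Milnor number mu = 4.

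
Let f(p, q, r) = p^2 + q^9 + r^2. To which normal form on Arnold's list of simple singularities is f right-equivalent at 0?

The Hessian of f at 0 has rank 2. Corank 1: A-series; mu = 8 gives A_8.

A8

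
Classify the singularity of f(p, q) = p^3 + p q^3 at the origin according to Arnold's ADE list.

E_{7}

The Hessian of f at 0 has rank 0. Corank 2; j^3 = p^3 is a perfect cube, so E-series; the 4-jet and mu = 7 give E_7.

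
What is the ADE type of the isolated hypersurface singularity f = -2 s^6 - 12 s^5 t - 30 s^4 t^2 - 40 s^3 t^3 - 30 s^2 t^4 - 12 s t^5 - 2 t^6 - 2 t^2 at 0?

A_{5}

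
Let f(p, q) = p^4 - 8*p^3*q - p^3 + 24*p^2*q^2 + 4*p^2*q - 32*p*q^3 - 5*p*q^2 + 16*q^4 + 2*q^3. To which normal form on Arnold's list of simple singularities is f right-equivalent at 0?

D_5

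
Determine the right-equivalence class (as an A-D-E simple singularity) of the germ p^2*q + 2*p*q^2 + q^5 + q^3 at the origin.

D6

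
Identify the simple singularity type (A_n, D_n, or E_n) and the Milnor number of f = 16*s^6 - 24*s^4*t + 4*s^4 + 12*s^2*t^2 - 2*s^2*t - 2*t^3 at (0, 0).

Type D_{4}, Milnor number mu = 4.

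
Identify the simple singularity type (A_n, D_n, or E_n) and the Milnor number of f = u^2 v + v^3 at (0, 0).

The Hessian of f at 0 has rank 0. Corank 2; j^3 = v*(u^2 + v^2) splits into three distinct lines over C (the quadratic factor has nonzero discriminant), so D_4.

Type D_{4}, Milnor number mu = 4.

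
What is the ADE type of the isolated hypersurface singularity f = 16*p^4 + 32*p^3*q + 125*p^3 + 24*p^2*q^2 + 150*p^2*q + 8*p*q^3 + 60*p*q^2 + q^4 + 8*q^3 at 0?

E_6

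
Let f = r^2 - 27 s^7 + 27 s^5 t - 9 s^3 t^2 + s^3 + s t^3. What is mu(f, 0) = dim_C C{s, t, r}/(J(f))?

7

The Hessian of f at 0 is [[0, 0, 0], [0, 0, 0], [0, 0, 2]] with rank 1, so corank 2. A Groebner basis of the Jacobian ideal J(f) in C{s,t,r} is {s^3, s*t^2, 3*s^2 + t^3, r}; counting standard monomials gives mu = 7. Corank 2; j^3 = s^3 is a perfect cube, so E-series; the 4-jet and mu = 7 give E_7.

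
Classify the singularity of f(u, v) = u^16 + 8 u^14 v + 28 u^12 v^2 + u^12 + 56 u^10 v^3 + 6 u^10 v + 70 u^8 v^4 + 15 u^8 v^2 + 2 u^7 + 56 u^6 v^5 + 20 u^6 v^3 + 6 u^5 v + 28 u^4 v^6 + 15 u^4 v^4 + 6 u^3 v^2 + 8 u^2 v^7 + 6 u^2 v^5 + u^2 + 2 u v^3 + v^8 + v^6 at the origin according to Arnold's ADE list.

A_7

The Hessian of f at 0 is [[2, 0], [0, 0]] with rank 1, so corank 1. A Groebner basis of the Jacobian ideal J(f) in C{u,v} is {u^3, u^2*v, u + v^3}; counting standard monomials gives mu = 7. Corank 1: A-series; mu = 7 gives A_7.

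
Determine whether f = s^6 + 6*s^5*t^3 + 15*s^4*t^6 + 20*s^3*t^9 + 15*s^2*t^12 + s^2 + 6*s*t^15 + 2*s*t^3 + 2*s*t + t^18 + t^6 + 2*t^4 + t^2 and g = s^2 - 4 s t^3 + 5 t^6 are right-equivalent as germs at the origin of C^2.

The Hessian of f at 0 is [[2, 2], [2, 2]] with rank 1, so corank 1. A Groebner basis of the Jacobian ideal J(f) in C{s,t} is {s*t^2 - s - t, s + t^3 + t, s^2 + 2*s*t + t^2}; counting standard monomials gives mu = 5. Corank 1: A-series; mu = 5 gives A_5. The Hessian of g at 0 is [[2, 0], [0, 0]] with rank 1, so corank 1. A Groebner basis of the Jacobian ideal J(g) in C{s,t} is {s*t^2, -s/2 + t^3, s^2}; counting standard monomials gives mu = 5. Corank 1: A-series; mu = 5 gives A_5. Both have type A_5, hence right-equivalent.

Yes.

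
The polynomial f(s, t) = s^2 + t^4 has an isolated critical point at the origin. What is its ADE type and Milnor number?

Type A_{3}, Milnor number mu = 3.

The Hessian of f at 0 has rank 1. Corank 1: A-series; mu = 3 gives A_3.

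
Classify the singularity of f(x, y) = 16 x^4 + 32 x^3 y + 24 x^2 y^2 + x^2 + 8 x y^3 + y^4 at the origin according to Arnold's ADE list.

The Hessian of f at 0 has rank 1. Corank 1: A-series; mu = 3 gives A_3.

A3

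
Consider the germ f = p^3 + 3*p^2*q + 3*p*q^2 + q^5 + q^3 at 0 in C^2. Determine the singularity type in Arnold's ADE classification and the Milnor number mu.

The Hessian of f at 0 has rank 0. Corank 2; j^3 = (p + q)^3 is a perfect cube, so E-series; the 5-jet and mu = 8 give E_8.

Type E_{8}, Milnor number mu = 8.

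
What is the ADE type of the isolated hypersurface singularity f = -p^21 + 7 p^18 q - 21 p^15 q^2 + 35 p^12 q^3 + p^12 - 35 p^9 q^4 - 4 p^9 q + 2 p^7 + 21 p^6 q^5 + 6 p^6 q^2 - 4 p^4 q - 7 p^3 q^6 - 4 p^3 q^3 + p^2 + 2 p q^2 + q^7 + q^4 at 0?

A_6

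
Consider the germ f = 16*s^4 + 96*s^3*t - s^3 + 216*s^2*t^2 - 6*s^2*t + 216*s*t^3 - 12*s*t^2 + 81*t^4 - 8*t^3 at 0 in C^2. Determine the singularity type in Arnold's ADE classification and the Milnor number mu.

Type E6, Milnor number mu = 6.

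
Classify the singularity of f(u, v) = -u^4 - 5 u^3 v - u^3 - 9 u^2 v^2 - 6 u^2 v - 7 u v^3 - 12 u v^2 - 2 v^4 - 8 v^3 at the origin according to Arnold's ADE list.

E_7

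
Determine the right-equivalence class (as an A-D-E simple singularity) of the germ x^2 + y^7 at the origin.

A_{6}

The Hessian of f at 0 has rank 1. Corank 1: A-series; mu = 6 gives A_6.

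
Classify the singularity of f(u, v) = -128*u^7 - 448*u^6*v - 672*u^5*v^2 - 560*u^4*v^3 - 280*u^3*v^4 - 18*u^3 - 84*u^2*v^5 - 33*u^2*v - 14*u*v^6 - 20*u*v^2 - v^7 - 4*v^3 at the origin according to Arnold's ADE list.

The Hessian of f at 0 is [[0, 0], [0, 0]] with rank 0, so corank 2. A Groebner basis of the Jacobian ideal J(f) in C{u,v} is {2187*u*v/14 + v^6 + 729*v^2/7, u*v^2 + 2*v^3/3, u^2 + 7*u*v/6 + v^2/3}; counting standard monomials gives mu = 8. Corank 2; j^3 = -(2*u + v)*(3*u + 2*v)^2 has shape L^2 M (L != M), so D-series; mu = 8 gives D_8.

D8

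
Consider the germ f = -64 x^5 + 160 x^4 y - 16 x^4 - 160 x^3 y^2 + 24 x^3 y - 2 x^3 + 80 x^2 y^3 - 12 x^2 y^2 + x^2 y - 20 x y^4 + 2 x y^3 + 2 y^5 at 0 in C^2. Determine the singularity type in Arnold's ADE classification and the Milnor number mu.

The Hessian of f at 0 has rank 0. Corank 2; j^3 = -x^2*(2*x - y) has shape L^2 M (L != M), so D-series; mu = 6 gives D_6.

Type D_6, Milnor number mu = 6.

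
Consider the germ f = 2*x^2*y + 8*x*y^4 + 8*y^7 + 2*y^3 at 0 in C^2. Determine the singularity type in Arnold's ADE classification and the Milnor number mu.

Type D_4, Milnor number mu = 4.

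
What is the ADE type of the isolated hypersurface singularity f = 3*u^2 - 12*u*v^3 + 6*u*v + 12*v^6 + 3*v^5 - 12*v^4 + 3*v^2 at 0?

A_4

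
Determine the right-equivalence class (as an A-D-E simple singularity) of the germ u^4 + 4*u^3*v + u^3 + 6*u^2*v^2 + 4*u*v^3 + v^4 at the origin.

E_6

The Hessian of f at 0 has rank 0. Corank 2; j^3 = u^3 is a perfect cube, so E-series; the 4-jet and mu = 6 give E_6.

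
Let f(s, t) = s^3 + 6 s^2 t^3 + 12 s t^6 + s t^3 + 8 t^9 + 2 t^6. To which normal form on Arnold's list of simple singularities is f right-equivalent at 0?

E_{7}

The Hessian of f at 0 has rank 0. Corank 2; j^3 = s^3 is a perfect cube, so E-series; the 4-jet and mu = 7 give E_7.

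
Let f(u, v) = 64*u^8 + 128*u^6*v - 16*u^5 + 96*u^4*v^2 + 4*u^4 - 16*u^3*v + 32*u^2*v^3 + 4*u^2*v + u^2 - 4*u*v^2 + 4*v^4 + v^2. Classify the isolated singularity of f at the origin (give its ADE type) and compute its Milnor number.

Type A_{1}, Milnor number mu = 1.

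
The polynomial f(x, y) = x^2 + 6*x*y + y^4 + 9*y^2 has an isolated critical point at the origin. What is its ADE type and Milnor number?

Type A_3, Milnor number mu = 3.

The Hessian of f at 0 is [[2, 6], [6, 18]] with rank 1, so corank 1. A Groebner basis of the Jacobian ideal J(f) in C{x,y} is {y^3, x + 3*y}; counting standard monomials gives mu = 3. Corank 1: A-series; mu = 3 gives A_3.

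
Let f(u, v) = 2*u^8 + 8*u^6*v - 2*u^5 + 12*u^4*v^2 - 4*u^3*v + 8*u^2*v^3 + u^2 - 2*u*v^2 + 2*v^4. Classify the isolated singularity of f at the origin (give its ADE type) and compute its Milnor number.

The Hessian of f at 0 has rank 1. Corank 1: A-series; mu = 3 gives A_3.

Type A_{3}, Milnor number mu = 3.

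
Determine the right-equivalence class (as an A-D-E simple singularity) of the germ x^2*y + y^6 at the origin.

The Hessian of f at 0 has rank 0. Corank 2; j^3 = x^2*y has shape L^2 M (L != M), so D-series; mu = 7 gives D_7.

D7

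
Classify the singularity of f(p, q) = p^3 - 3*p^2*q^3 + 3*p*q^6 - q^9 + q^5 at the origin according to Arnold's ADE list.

The Hessian of f at 0 has rank 0. Corank 2; j^3 = p^3 is a perfect cube, so E-series; the 5-jet and mu = 8 give E_8.

E_{8}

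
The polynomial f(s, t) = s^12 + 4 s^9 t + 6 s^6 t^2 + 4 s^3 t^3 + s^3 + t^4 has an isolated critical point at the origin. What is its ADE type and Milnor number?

Type E6, Milnor number mu = 6.

The Hessian of f at 0 is [[0, 0], [0, 0]] with rank 0, so corank 2. A Groebner basis of the Jacobian ideal J(f) in C{s,t} is {t^3, s^2}; counting standard monomials gives mu = 6. Corank 2; j^3 = s^3 is a perfect cube, so E-series; the 4-jet and mu = 6 give E_6.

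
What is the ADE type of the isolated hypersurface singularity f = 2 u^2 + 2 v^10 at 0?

A_{9}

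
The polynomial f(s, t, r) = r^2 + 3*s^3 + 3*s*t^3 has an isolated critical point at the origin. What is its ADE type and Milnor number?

Type E_{7}, Milnor number mu = 7.

The Hessian of f at 0 has rank 1. Corank 2; j^3 = 3*s^3 is a perfect cube, so E-series; the 4-jet and mu = 7 give E_7.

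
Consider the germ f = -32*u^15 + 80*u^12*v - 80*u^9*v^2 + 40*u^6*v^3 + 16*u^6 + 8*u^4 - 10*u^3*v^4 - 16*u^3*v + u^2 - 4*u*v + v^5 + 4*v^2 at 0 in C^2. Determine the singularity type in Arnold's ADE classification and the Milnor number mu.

Type A_{4}, Milnor number mu = 4.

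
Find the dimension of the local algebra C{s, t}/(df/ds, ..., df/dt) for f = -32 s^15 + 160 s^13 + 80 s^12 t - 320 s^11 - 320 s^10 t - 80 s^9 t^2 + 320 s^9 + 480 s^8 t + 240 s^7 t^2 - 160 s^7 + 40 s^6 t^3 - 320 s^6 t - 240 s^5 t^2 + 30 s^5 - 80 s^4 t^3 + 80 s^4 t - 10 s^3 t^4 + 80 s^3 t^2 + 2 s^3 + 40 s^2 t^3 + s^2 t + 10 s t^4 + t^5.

6

The Hessian of f at 0 is [[0, 0], [0, 0]] with rank 0, so corank 2. A Groebner basis of the Jacobian ideal J(f) in C{s,t} is {-s*t/10 + t^4, s*t^2, s^2 + s*t/2}; counting standard monomials gives mu = 6. Corank 2; j^3 = s^2*(2*s + t) has shape L^2 M (L != M), so D-series; mu = 6 gives D_6.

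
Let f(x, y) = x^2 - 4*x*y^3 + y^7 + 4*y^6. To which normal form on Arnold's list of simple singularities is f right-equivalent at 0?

A6

The Hessian of f at 0 has rank 1. Corank 1: A-series; mu = 6 gives A_6.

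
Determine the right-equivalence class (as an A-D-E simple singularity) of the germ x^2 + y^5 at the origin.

A_4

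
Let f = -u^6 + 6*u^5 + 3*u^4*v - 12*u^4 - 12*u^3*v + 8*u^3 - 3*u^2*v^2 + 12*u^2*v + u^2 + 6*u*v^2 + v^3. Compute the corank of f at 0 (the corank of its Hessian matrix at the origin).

1

Hessian at 0 has rank 1.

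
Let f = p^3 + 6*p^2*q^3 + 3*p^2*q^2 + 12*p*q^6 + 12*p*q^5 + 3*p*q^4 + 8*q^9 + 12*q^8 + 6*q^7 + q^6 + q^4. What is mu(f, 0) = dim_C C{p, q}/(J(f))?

The Hessian of f at 0 is [[0, 0], [0, 0]] with rank 0, so corank 2. A Groebner basis of the Jacobian ideal J(f) in C{p,q} is {p^3, p^2*q, p^2/2 + p*q^2, q^3}; counting standard monomials gives mu = 6. Corank 2; j^3 = p^3 is a perfect cube, so E-series; the 4-jet and mu = 6 give E_6.

6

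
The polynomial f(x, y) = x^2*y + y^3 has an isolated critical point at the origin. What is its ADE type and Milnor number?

The Hessian of f at 0 has rank 0. Corank 2; j^3 = y*(x^2 + y^2) splits into three distinct lines over C (the quadratic factor has nonzero discriminant), so D_4.

Type D_4, Milnor number mu = 4.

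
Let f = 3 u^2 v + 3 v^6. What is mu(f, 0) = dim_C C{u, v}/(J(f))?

7

The Hessian of f at 0 has rank 0. Corank 2; j^3 = 3*u^2*v has shape L^2 M (L != M), so D-series; mu = 7 gives D_7.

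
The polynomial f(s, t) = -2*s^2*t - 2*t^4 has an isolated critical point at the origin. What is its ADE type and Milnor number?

Type D5, Milnor number mu = 5.

The Hessian of f at 0 is [[0, 0], [0, 0]] with rank 0, so corank 2. A Groebner basis of the Jacobian ideal J(f) in C{s,t} is {s^3, s^2/4 + t^3, s*t}; counting standard monomials gives mu = 5. Corank 2; j^3 = -2*s^2*t has shape L^2 M (L != M), so D-series; mu = 5 gives D_5.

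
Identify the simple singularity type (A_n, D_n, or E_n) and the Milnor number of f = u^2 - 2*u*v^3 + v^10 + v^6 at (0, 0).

Type A_{9}, Milnor number mu = 9.

The Hessian of f at 0 is [[2, 0], [0, 0]] with rank 1, so corank 1. A Groebner basis of the Jacobian ideal J(f) in C{u,v} is {u^3, -u + v^3}; counting standard monomials gives mu = 9. Corank 1: A-series; mu = 9 gives A_9.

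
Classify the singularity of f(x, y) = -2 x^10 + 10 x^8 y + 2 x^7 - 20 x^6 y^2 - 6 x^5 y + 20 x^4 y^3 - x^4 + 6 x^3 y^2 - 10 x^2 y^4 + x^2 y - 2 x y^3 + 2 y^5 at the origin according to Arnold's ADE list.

The Hessian of f at 0 has rank 0. Corank 2; j^3 = x^2*y has shape L^2 M (L != M), so D-series; mu = 6 gives D_6.

D6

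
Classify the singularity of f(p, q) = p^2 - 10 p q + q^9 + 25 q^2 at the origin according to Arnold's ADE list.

A_{8}

The Hessian of f at 0 has rank 1. Corank 1: A-series; mu = 8 gives A_8.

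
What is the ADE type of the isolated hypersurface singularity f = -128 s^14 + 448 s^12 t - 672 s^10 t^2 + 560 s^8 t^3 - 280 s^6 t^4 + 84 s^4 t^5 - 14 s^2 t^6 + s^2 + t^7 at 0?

A_6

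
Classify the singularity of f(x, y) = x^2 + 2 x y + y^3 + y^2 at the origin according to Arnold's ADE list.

The Hessian of f at 0 is [[2, 2], [2, 2]] with rank 1, so corank 1. A Groebner basis of the Jacobian ideal J(f) in C{x,y} is {y^2, x + y}; counting standard monomials gives mu = 2. Corank 1: A-series; mu = 2 gives A_2.

A2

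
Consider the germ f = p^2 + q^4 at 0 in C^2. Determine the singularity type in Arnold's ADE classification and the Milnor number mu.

Type A_{3}, Milnor number mu = 3.

The Hessian of f at 0 has rank 1. Corank 1: A-series; mu = 3 gives A_3.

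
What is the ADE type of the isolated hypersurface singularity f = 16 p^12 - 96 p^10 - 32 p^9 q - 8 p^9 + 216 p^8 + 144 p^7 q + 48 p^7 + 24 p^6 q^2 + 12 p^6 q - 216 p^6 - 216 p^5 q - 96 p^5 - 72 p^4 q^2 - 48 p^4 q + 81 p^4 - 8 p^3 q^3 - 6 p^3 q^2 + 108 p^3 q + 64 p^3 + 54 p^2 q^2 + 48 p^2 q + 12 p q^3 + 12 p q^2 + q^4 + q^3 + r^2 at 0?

E_{6}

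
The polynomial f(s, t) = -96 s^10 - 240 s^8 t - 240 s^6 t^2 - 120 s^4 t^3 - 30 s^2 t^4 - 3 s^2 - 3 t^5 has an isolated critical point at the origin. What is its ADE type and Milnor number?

The Hessian of f at 0 has rank 1. Corank 1: A-series; mu = 4 gives A_4.

Type A_{4}, Milnor number mu = 4.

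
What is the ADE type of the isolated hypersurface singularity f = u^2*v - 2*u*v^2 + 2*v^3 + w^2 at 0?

The Hessian of f at 0 has rank 1. Corank 2; j^3 = v*(u^2 - 2*u*v + 2*v^2) splits into three distinct lines over C (the quadratic factor has nonzero discriminant), so D_4.

D_{4}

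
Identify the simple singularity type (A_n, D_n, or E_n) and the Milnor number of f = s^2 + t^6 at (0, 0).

Type A_5, Milnor number mu = 5.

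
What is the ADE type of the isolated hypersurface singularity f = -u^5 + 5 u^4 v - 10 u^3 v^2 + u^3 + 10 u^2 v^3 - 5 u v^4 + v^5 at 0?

The Hessian of f at 0 is [[0, 0], [0, 0]] with rank 0, so corank 2. A Groebner basis of the Jacobian ideal J(f) in C{u,v} is {v^5, u*v^3 - v^4/4, u^2}; counting standard monomials gives mu = 8. Corank 2; j^3 = u^3 is a perfect cube, so E-series; the 5-jet and mu = 8 give E_8.

E_8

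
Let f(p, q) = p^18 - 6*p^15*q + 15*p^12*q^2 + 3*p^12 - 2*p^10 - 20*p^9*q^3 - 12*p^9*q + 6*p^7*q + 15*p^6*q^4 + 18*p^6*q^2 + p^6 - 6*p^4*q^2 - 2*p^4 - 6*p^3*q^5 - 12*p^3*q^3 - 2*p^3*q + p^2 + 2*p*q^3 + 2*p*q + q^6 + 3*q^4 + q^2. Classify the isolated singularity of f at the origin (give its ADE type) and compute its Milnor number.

The Hessian of f at 0 has rank 1. Corank 1: A-series; mu = 3 gives A_3.

Type A_3, Milnor number mu = 3.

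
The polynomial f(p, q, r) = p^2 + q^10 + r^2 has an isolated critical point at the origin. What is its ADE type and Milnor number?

Type A_9, Milnor number mu = 9.

The Hessian of f at 0 has rank 2. Corank 1: A-series; mu = 9 gives A_9.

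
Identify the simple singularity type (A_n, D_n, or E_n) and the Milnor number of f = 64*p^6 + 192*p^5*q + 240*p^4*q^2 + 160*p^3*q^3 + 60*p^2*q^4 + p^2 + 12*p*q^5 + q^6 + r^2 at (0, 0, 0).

Type A_5, Milnor number mu = 5.

The Hessian of f at 0 is [[2, 0, 0], [0, 0, 0], [0, 0, 2]] with rank 2, so corank 1. A Groebner basis of the Jacobian ideal J(f) in C{p,q,r} is {q^5, p, r}; counting standard monomials gives mu = 5. Corank 1: A-series; mu = 5 gives A_5.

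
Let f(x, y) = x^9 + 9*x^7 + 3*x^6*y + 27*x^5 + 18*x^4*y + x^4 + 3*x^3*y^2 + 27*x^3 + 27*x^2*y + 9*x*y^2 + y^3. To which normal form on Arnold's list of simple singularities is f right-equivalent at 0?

The Hessian of f at 0 has rank 0. Corank 2; j^3 = (3*x + y)^3 is a perfect cube, so E-series; the 4-jet and mu = 6 give E_6.

E_{6}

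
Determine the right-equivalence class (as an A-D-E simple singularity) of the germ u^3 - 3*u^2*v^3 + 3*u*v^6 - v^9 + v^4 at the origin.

E_{6}

The Hessian of f at 0 has rank 0. Corank 2; j^3 = u^3 is a perfect cube, so E-series; the 4-jet and mu = 6 give E_6.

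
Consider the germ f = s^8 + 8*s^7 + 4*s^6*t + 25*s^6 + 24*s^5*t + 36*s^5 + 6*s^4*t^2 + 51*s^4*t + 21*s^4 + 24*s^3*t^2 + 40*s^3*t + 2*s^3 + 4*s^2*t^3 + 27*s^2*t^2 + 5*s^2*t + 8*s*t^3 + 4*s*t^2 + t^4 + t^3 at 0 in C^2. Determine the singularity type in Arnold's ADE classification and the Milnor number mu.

Type D5, Milnor number mu = 5.

The Hessian of f at 0 has rank 0. Corank 2; j^3 = (s + t)^2*(2*s + t) has shape L^2 M (L != M), so D-series; mu = 5 gives D_5.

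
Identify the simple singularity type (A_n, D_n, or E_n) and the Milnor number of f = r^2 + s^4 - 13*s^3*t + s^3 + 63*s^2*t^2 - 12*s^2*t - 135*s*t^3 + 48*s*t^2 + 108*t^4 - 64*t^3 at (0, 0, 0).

Type E_{7}, Milnor number mu = 7.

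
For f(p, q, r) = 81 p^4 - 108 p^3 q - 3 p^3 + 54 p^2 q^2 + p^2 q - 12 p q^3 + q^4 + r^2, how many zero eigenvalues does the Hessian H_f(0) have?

Hessian at 0 has rank 1.

2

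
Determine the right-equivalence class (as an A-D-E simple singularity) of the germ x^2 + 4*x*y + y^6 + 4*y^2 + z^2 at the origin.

A_5

The Hessian of f at 0 is [[2, 4, 0], [4, 8, 0], [0, 0, 2]] with rank 2, so corank 1. A Groebner basis of the Jacobian ideal J(f) in C{x,y,z} is {y^5, x + 2*y, z}; counting standard monomials gives mu = 5. Corank 1: A-series; mu = 5 gives A_5.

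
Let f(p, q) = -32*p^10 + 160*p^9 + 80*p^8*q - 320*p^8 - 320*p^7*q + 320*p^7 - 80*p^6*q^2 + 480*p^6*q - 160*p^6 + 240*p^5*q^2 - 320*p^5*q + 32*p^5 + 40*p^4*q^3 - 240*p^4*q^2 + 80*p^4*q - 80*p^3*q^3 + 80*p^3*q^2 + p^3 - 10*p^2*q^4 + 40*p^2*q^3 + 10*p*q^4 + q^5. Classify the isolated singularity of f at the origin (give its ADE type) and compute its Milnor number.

Type E_{8}, Milnor number mu = 8.

The Hessian of f at 0 has rank 0. Corank 2; j^3 = p^3 is a perfect cube, so E-series; the 5-jet and mu = 8 give E_8.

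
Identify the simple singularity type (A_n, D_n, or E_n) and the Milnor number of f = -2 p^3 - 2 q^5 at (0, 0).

Type E_8, Milnor number mu = 8.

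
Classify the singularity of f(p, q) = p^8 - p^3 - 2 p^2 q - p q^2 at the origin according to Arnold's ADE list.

The Hessian of f at 0 has rank 0. Corank 2; j^3 = -p*(p + q)^2 has shape L^2 M (L != M), so D-series; mu = 9 gives D_9.

D9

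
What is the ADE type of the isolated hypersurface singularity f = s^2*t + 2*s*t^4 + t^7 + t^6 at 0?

The Hessian of f at 0 has rank 0. Corank 2; j^3 = s^2*t has shape L^2 M (L != M), so D-series; mu = 7 gives D_7.

D7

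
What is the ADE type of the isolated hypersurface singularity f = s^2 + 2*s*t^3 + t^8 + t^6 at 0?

The Hessian of f at 0 is [[2, 0], [0, 0]] with rank 1, so corank 1. A Groebner basis of the Jacobian ideal J(f) in C{s,t} is {s^3, s^2*t, s + t^3}; counting standard monomials gives mu = 7. Corank 1: A-series; mu = 7 gives A_7.

A7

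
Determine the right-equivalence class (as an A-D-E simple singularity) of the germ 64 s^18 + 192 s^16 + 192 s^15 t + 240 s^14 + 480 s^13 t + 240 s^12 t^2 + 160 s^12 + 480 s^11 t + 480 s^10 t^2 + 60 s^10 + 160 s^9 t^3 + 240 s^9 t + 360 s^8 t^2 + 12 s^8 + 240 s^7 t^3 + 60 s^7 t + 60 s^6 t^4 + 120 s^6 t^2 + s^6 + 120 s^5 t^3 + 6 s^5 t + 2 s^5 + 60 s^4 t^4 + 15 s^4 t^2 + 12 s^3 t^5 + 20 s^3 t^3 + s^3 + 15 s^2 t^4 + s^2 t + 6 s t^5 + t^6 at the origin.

D7

The Hessian of f at 0 has rank 0. Corank 2; j^3 = s^2*(s + t) has shape L^2 M (L != M), so D-series; mu = 7 gives D_7.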